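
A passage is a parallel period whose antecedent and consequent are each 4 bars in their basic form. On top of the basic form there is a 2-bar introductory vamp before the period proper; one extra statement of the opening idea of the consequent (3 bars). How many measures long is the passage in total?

13 measures

Basic parallel period: 4 + 4 = 8 bars.
8 (basic form) + 2 (introduction) + 3 (extra statement) = 13.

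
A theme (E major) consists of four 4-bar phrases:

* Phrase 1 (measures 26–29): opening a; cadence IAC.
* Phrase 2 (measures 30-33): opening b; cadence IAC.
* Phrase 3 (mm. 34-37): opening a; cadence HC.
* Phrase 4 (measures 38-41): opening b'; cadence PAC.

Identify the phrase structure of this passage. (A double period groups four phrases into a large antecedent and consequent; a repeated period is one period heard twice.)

Four phrases in two halves: the first half (mm. 26–33) ends with an imperfect authentic cadence, the second (measures 34-41) with a perfect authentic cadence — a large antecedent–consequent pair, i.e. a double period.
Phrase 3 begins with the same material as phrase 1, making it parallel.

parallel double period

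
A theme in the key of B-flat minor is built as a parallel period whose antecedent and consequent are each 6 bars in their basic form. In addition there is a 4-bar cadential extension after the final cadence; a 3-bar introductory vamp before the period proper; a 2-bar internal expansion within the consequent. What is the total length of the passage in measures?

Basic parallel period: 6 + 6 = 12 bars.
12 (basic form) + 4 (cadential extension) + 3 (introduction) + 2 (internal expansion) = 21.

21 measures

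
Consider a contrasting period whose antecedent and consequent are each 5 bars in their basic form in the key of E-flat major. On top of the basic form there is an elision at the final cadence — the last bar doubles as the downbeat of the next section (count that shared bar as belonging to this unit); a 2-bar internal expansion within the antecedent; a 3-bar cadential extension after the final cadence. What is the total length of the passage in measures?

15 measures

Basic contrasting period: 5 + 5 = 10 bars.
10 (basic form) + 2 (internal expansion) + 3 (cadential extension) = 15.
The elision shares a bar with the next section but does not change this unit's count.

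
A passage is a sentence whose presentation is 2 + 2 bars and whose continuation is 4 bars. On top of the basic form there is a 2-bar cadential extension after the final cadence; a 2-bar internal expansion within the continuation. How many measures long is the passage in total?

Basic sentence: 2 + 2 + 4 = 8 bars.
8 (basic form) + 2 (cadential extension) + 2 (internal expansion) = 12.

12 measures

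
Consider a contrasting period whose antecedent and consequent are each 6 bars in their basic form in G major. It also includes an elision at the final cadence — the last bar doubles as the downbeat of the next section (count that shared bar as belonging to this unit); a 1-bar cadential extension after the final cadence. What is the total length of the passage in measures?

Basic contrasting period: 6 + 6 = 12 bars.
12 (basic form) + 1 (cadential extension) = 13.
The elision shares a bar with the next section but does not change this unit's count.

13 measures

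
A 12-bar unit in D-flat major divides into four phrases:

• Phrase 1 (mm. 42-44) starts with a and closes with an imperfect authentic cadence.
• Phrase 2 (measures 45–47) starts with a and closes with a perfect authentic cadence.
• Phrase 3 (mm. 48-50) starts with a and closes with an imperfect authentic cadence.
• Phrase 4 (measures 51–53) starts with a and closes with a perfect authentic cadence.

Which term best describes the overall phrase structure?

repeated period

The cadence pattern IAC–PAC–IAC–PAC is weak–strong twice, and phrases 3–4 restate phrases 1–2: a period heard twice, not a double period (which would end weakly at phrase 2).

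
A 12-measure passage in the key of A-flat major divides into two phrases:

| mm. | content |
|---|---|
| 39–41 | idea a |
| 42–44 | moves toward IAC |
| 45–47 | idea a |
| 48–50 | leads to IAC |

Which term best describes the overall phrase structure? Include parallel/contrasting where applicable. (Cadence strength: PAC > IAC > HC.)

Both phrases have the same opening (a) and the same cadence (imperfect authentic cadence): the second is a restatement, not a consequent, so this is a repeated phrase rather than a period.

repeated phrase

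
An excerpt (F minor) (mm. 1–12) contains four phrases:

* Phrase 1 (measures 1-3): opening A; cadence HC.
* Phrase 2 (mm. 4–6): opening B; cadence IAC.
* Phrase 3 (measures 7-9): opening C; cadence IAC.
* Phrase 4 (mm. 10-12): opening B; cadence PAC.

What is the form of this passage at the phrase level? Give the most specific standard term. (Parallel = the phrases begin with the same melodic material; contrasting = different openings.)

contrasting double period

Four phrases in two halves: the first half (mm. 1–6) ends with an imperfect authentic cadence, the second (measures 7-12) with a perfect authentic cadence — a large antecedent–consequent pair, i.e. a double period.
Phrase 3 begins with different material from phrase 1, making it contrasting.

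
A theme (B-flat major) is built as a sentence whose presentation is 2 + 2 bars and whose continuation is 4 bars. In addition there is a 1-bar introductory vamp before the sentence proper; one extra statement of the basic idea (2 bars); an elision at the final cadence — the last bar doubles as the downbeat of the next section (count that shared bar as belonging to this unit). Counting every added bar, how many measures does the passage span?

11 measures

Basic sentence: 2 + 2 + 4 = 8 bars.
8 (basic form) + 1 (introduction) + 2 (extra statement) = 11.
The elision shares a bar with the next section but does not change this unit's count.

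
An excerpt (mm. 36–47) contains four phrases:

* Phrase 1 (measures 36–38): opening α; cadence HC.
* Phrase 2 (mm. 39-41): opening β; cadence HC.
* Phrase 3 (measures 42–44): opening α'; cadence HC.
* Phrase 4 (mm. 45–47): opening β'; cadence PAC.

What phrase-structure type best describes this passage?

parallel double period

Four phrases in two halves: the first half (bars 36–41) ends with a half cadence, the second (mm. 42-47) with a perfect authentic cadence — a large antecedent–consequent pair, i.e. a double period.
Phrase 3 begins with the same material as phrase 1, making it parallel.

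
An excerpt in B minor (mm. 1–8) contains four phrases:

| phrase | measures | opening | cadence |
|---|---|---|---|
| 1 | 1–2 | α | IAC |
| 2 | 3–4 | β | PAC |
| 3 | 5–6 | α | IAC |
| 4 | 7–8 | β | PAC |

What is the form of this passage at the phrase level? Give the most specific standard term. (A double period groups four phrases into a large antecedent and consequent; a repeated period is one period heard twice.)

The cadence pattern IAC–PAC–IAC–PAC is weak–strong twice, and phrases 3–4 restate phrases 1–2: a period heard twice, not a double period (which would end weakly at phrase 2).

repeated period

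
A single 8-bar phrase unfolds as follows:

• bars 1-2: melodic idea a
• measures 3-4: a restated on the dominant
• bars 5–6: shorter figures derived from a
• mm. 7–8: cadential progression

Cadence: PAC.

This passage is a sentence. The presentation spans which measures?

The presentation of a sentence is the basic idea (mm. 1–2) plus its repetition (mm. 3–4); the presentation is therefore bars 1–4.

measures 1–4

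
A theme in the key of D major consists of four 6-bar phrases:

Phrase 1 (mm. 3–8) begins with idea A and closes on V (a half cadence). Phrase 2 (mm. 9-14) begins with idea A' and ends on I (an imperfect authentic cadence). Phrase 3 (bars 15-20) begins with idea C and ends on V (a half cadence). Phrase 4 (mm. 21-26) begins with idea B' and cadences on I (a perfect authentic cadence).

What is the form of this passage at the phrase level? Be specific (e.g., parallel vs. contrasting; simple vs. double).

Four phrases in two halves: the first half (mm. 3–14) ends with an imperfect authentic cadence, the second (mm. 15–26) with a perfect authentic cadence — a large antecedent–consequent pair, i.e. a double period.
Phrase 3 begins with different material from phrase 1, making it contrasting.

contrasting double period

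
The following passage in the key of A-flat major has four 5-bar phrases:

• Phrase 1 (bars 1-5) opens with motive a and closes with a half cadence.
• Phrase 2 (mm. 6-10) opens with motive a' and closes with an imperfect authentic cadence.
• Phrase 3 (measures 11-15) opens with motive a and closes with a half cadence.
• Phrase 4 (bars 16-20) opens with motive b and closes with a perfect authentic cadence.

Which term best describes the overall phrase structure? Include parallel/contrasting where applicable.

Four phrases in two halves: the first half (mm. 1-10) ends with an imperfect authentic cadence, the second (mm. 11-20) with a perfect authentic cadence — a large antecedent–consequent pair, i.e. a double period.
Phrase 3 begins with the same material as phrase 1, making it parallel.

parallel double period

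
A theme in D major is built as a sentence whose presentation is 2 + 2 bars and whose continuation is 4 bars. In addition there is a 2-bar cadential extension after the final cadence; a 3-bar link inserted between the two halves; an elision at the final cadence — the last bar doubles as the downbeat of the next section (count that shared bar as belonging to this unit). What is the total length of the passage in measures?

Basic sentence: 2 + 2 + 4 = 8 bars.
8 (basic form) + 2 (cadential extension) + 3 (link) = 13.
The elision shares a bar with the next section but does not change this unit's count.

13 measures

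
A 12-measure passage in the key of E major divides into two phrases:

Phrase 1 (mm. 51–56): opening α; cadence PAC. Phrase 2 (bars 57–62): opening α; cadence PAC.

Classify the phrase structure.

repeated phrase

Both phrases have the same opening (α) and the same cadence (perfect authentic cadence): the second is a restatement, not a consequent, so this is a repeated phrase rather than a period.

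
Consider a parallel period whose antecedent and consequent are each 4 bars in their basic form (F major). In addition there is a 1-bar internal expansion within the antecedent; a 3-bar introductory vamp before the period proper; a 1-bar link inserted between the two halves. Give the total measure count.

Basic parallel period: 4 + 4 = 8 bars.
8 (basic form) + 1 (internal expansion) + 3 (introduction) + 1 (link) = 13.

13 measures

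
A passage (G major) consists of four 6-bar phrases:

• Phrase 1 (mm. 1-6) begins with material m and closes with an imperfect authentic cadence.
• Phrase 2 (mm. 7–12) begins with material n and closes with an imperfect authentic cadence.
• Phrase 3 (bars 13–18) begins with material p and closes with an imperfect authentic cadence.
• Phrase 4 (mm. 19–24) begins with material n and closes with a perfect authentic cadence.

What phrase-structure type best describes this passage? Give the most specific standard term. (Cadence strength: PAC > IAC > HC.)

Four phrases in two halves: the first half (bars 1-12) ends with an imperfect authentic cadence, the second (bars 13–24) with a perfect authentic cadence — a large antecedent–consequent pair, i.e. a double period.
Phrase 3 begins with different material from phrase 1, making it contrasting.

contrasting double period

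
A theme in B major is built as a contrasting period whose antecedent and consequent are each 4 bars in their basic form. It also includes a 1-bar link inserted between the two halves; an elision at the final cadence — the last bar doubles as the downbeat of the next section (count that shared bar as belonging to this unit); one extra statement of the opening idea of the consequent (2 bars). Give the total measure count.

11 measures

Basic contrasting period: 4 + 4 = 8 bars.
8 (basic form) + 1 (link) + 2 (extra statement) = 11.
The elision shares a bar with the next section but does not change this unit's count.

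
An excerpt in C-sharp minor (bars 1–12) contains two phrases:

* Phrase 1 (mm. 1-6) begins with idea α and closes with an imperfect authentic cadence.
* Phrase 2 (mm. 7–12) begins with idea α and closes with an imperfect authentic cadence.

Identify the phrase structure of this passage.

repeated phrase

Both phrases have the same opening (α) and the same cadence (imperfect authentic cadence): the second is a restatement, not a consequent, so this is a repeated phrase rather than a period.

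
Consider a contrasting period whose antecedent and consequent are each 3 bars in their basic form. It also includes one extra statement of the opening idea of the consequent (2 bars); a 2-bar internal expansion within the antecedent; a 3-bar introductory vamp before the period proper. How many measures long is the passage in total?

Basic contrasting period: 3 + 3 = 6 bars.
6 (basic form) + 2 (extra statement) + 2 (internal expansion) + 3 (introduction) = 13.

13 measures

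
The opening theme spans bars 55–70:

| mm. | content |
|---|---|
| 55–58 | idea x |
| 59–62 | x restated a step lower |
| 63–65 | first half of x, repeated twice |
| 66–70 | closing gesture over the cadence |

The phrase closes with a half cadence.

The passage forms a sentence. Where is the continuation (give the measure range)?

After the presentation (bars 55–62), the continuation covers the fragmentation through the cadence: bars 63–70.

measures 63–70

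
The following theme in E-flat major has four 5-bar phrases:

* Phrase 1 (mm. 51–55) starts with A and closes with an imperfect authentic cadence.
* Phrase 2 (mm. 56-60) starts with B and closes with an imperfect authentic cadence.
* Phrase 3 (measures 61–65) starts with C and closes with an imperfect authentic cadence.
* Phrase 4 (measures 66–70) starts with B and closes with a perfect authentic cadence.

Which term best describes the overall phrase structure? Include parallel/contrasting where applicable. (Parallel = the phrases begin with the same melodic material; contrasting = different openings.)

contrasting double period

Four phrases in two halves: the first half (bars 51–60) ends with an imperfect authentic cadence, the second (bars 61-70) with a perfect authentic cadence — a large antecedent–consequent pair, i.e. a double period.
Phrase 3 begins with different material from phrase 1, making it contrasting.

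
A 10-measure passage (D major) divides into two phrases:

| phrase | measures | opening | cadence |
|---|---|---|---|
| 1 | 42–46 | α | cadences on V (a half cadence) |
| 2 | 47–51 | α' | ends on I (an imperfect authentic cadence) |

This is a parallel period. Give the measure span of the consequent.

measures 47–51

The phrase ending with the weaker cadence (half cadence) is the antecedent; the one ending more conclusively (imperfect authentic cadence) is the consequent. The consequent is measures 47–51.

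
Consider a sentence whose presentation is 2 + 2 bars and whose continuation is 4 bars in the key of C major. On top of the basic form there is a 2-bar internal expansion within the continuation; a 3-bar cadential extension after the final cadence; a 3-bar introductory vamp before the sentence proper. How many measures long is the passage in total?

Basic sentence: 2 + 2 + 4 = 8 bars.
8 (basic form) + 2 (internal expansion) + 3 (cadential extension) + 3 (introduction) = 16.

16 measures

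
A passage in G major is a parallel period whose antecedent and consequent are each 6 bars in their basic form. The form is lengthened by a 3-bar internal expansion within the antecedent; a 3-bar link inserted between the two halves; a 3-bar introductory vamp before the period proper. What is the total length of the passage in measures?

Basic parallel period: 6 + 6 = 12 bars.
12 (basic form) + 3 (internal expansion) + 3 (link) + 3 (introduction) = 21.

21 measures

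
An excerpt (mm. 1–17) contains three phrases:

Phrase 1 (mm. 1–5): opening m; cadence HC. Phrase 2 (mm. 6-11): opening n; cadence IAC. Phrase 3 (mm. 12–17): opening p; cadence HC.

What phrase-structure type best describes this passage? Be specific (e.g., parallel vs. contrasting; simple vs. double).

phrase group

The final phrase closes with a half cadence, which is not stronger than the preceding imperfect authentic cadence; the 3 phrases lack an overall antecedent–consequent design and so form a phrase group.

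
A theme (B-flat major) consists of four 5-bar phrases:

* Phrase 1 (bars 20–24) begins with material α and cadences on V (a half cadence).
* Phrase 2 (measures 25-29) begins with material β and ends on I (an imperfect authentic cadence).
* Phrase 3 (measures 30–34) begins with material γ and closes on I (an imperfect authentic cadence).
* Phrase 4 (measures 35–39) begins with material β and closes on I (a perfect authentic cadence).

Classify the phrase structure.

Four phrases in two halves: the first half (mm. 20–29) ends with an imperfect authentic cadence, the second (mm. 30–39) with a perfect authentic cadence — a large antecedent–consequent pair, i.e. a double period.
Phrase 3 begins with different material from phrase 1, making it contrasting.

contrasting double period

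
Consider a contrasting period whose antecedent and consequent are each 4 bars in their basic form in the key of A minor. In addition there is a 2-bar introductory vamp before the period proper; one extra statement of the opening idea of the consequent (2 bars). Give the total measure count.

12 measures

Basic contrasting period: 4 + 4 = 8 bars.
8 (basic form) + 2 (introduction) + 2 (extra statement) = 12.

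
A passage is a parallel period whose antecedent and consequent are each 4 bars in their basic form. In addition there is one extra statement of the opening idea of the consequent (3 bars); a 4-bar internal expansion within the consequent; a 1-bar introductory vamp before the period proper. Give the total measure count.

16 measures

Basic parallel period: 4 + 4 = 8 bars.
8 (basic form) + 3 (extra statement) + 4 (internal expansion) + 1 (introduction) = 16.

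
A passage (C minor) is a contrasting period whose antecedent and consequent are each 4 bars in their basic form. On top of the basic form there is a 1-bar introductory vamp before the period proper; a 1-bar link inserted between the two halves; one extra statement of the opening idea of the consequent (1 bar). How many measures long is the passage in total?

Basic contrasting period: 4 + 4 = 8 bars.
8 (basic form) + 1 (introduction) + 1 (link) + 1 (extra statement) = 11.

11 measures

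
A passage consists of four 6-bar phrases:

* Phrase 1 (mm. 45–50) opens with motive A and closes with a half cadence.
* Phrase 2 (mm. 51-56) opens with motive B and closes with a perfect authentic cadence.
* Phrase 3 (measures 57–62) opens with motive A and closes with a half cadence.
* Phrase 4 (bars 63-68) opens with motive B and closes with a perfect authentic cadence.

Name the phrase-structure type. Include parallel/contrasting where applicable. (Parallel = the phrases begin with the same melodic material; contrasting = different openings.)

The cadence pattern HC–PAC–HC–PAC is weak–strong twice, and phrases 3–4 restate phrases 1–2: a period heard twice, not a double period (which would end weakly at phrase 2).

repeated period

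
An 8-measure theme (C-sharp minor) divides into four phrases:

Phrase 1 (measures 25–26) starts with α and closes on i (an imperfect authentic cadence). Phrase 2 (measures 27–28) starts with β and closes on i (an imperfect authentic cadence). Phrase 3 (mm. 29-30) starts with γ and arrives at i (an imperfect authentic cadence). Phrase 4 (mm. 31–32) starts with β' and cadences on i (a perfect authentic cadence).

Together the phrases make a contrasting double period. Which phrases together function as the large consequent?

In a double period the first pair of phrases (ending imperfect authentic cadence) is the large antecedent and the second pair (ending perfect authentic cadence) is the large consequent; the consequent is phrases 3 and 4.

phrases 3 and 4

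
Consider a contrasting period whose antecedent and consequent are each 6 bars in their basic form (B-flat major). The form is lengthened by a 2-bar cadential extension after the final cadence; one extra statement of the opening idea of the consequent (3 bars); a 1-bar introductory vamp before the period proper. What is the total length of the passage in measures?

Basic contrasting period: 6 + 6 = 12 bars.
12 (basic form) + 2 (cadential extension) + 3 (extra statement) + 1 (introduction) = 18.

18 measures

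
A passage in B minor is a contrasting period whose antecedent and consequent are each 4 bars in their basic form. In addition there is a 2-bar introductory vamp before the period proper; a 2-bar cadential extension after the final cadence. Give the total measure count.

Basic contrasting period: 4 + 4 = 8 bars.
8 (basic form) + 2 (introduction) + 2 (cadential extension) = 12.

12 measures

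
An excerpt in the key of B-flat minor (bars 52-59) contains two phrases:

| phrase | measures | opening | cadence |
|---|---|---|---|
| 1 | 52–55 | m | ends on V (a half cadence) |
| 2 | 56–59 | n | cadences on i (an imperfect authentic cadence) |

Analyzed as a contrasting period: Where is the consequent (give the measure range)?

measures 56–59

The antecedent is the phrase ending with the weaker cadence (half cadence, phrase 1) and the consequent the one ending more conclusively (imperfect authentic cadence, phrase 2); the consequent is mm. 56-59.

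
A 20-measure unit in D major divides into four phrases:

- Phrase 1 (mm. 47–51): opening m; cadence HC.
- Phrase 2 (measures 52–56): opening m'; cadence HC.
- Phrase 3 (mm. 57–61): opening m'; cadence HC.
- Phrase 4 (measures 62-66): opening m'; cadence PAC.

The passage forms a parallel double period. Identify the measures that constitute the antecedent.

measures 47–56

In a double period the four phrases pair into a large antecedent (phrases 1–2, ending half cadence) and a large consequent (phrases 3–4, ending perfect authentic cadence). The antecedent spans mm. 47–56.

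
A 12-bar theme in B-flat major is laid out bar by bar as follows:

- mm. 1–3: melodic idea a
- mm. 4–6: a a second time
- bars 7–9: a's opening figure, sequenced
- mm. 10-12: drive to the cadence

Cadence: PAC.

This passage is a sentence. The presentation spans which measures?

The presentation of a sentence is the basic idea (mm. 1–3) plus its repetition (mm. 4-6); the presentation is therefore mm. 1–6.

measures 1–6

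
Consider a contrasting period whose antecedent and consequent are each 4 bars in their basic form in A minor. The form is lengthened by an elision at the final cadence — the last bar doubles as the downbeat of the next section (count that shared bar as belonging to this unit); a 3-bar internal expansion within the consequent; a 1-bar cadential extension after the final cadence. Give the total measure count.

12 measures

Basic contrasting period: 4 + 4 = 8 bars.
8 (basic form) + 3 (internal expansion) + 1 (cadential extension) = 12.
The elision shares a bar with the next section but does not change this unit's count.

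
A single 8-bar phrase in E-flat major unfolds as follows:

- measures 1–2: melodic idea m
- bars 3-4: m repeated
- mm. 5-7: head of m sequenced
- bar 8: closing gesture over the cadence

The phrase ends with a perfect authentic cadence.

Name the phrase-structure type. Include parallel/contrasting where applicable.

Basic idea (measures 1–2) + its repetition (measures 3-4) form the presentation; fragmentation and cadence (mm. 5-8) form the continuation — the 8-bar whole is a sentence.

sentence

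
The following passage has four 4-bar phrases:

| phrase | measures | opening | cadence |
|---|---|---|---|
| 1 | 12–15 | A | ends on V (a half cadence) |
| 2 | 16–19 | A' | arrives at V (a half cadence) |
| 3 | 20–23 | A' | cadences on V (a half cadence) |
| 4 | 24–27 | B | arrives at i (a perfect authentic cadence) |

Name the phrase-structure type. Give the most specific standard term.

parallel double period

Four phrases in two halves: the first half (measures 12–19) ends with a half cadence, the second (measures 20–27) with a perfect authentic cadence — a large antecedent–consequent pair, i.e. a double period.
Phrase 3 begins with the same material as phrase 1, making it parallel.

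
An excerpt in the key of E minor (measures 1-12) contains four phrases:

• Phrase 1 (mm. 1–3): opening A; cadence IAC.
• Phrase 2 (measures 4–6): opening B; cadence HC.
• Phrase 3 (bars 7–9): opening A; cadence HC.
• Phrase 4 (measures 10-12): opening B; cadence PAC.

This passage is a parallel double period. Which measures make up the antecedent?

In a double period the four phrases pair into a large antecedent (phrases 1–2, ending half cadence) and a large consequent (phrases 3–4, ending perfect authentic cadence). The antecedent spans bars 1–6.

measures 1–6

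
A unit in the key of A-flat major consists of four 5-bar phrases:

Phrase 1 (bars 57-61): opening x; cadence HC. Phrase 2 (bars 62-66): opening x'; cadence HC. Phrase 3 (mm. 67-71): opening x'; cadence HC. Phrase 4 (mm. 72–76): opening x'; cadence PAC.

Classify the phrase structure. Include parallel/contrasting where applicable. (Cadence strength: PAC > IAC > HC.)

Four phrases in two halves: the first half (bars 57–66) ends with a half cadence, the second (bars 67–76) with a perfect authentic cadence — a large antecedent–consequent pair, i.e. a double period.
Phrase 3 begins with the same material as phrase 1, making it parallel.

parallel double period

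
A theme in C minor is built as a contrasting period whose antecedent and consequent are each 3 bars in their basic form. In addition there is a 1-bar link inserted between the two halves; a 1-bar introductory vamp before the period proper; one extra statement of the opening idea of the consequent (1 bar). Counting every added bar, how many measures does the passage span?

9 measures

Basic contrasting period: 3 + 3 = 6 bars.
6 (basic form) + 1 (link) + 1 (introduction) + 1 (extra statement) = 9.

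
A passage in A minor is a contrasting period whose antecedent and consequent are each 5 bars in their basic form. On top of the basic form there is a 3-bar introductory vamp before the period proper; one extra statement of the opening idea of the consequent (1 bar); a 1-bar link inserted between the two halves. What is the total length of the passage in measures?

15 measures

Basic contrasting period: 5 + 5 = 10 bars.
10 (basic form) + 3 (introduction) + 1 (extra statement) + 1 (link) = 15.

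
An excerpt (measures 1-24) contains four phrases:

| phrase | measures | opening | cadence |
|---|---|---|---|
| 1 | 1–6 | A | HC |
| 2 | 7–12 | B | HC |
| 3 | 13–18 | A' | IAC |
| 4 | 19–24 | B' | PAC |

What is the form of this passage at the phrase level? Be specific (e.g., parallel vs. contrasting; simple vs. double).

Four phrases in two halves: the first half (mm. 1–12) ends with a half cadence, the second (mm. 13-24) with a perfect authentic cadence — a large antecedent–consequent pair, i.e. a double period.
Phrase 3 begins with the same material as phrase 1, making it parallel.

parallel double period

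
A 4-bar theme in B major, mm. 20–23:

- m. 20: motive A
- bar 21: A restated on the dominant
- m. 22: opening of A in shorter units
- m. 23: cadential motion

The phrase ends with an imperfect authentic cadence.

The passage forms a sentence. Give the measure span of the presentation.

The presentation of a sentence is the basic idea (m. 20) plus its repetition (m. 21); the presentation is therefore measures 20–21.

measures 20–21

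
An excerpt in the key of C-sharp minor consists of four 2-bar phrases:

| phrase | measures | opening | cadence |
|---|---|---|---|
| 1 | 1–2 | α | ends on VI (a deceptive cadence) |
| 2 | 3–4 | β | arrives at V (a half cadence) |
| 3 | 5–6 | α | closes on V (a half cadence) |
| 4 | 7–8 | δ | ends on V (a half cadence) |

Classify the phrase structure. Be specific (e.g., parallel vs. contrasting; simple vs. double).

Phrase 4 ends with a half cadence, no stronger than phrase 2's half cadence, so the four phrases do not form a double period; nor do phrases 3–4 duplicate 1–2, so it is not a repeated period. With no phrase reaching a conclusive cadence, the passage is a phrase group.

phrase group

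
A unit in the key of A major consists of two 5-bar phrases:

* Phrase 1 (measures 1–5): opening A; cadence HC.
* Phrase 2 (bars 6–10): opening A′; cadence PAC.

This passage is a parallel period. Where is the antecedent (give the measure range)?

measures 1–5

The antecedent is the phrase ending with the weaker cadence (half cadence, phrase 1) and the consequent the one ending more conclusively (perfect authentic cadence, phrase 2); the antecedent is bars 1–5.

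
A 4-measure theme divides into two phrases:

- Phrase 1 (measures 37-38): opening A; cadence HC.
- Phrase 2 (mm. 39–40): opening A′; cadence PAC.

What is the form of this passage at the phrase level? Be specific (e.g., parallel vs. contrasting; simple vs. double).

parallel period

Phrase 1 ends with a half cadence (weaker) and phrase 2 with a perfect authentic cadence (stronger): antecedent + consequent = a period.
The two phrases open with the same material (A / A′), so the period is parallel.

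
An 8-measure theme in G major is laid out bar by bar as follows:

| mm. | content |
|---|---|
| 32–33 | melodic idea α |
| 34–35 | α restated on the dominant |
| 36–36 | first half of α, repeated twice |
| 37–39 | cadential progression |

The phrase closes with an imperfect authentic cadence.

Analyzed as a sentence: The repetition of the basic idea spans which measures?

measures 34–35

The presentation of a sentence is the basic idea (measures 32-33) plus its repetition (mm. 34–35); the repetition of the basic idea is therefore mm. 34–35.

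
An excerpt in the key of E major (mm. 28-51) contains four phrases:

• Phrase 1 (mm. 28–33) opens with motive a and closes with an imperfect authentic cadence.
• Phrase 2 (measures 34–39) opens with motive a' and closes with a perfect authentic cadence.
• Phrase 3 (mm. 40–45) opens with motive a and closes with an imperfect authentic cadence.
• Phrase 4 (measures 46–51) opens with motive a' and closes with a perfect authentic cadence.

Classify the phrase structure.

repeated period

The cadence pattern IAC–PAC–IAC–PAC is weak–strong twice, and phrases 3–4 restate phrases 1–2: a period heard twice, not a double period (which would end weakly at phrase 2).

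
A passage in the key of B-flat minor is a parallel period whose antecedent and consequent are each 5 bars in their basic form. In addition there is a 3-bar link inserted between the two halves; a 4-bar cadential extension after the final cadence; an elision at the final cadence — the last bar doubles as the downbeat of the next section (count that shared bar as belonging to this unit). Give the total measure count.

Basic parallel period: 5 + 5 = 10 bars.
10 (basic form) + 3 (link) + 4 (cadential extension) = 17.
The elision shares a bar with the next section but does not change this unit's count.

17 measures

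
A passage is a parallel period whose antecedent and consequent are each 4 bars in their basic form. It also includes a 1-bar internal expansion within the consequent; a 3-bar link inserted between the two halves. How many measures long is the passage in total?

12 measures

Basic parallel period: 4 + 4 = 8 bars.
8 (basic form) + 1 (internal expansion) + 3 (link) = 12.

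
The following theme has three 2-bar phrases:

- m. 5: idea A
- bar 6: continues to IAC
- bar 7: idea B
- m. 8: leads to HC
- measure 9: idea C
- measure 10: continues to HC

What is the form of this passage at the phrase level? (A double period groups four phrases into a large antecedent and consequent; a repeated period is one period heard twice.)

The final phrase closes with a half cadence, which is not stronger than the preceding half cadence; the 3 phrases lack an overall antecedent–consequent design and so form a phrase group.

phrase group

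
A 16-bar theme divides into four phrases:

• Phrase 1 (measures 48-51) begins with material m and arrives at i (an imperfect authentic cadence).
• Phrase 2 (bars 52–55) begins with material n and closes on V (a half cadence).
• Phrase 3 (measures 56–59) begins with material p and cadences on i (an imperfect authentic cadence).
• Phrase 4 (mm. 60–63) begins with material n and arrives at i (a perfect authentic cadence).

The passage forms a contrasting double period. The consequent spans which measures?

In a double period the four phrases pair into a large antecedent (phrases 1–2, ending half cadence) and a large consequent (phrases 3–4, ending perfect authentic cadence). The consequent spans measures 56–63.

measures 56–63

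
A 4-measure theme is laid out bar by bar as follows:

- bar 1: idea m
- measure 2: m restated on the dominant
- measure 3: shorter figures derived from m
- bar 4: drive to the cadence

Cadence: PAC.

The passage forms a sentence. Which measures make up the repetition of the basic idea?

The presentation of a sentence is the basic idea (m. 1) plus its repetition (measure 2); the repetition of the basic idea is therefore m. 2.

measures 2–2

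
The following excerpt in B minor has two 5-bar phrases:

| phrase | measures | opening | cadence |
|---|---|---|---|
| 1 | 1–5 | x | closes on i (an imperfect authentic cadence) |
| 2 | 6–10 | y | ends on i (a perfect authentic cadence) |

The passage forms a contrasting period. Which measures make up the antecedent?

measures 1–5

The phrase ending with the weaker cadence (imperfect authentic cadence) is the antecedent; the one ending more conclusively (perfect authentic cadence) is the consequent. The antecedent is measures 1–5.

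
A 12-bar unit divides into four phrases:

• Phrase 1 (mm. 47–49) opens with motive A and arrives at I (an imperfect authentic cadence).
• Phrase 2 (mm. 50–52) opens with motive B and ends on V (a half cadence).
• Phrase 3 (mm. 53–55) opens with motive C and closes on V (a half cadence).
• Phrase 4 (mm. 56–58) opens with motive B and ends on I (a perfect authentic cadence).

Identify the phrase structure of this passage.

contrasting double period

Four phrases in two halves: the first half (bars 47–52) ends with a half cadence, the second (measures 53–58) with a perfect authentic cadence — a large antecedent–consequent pair, i.e. a double period.
Phrase 3 begins with different material from phrase 1, making it contrasting.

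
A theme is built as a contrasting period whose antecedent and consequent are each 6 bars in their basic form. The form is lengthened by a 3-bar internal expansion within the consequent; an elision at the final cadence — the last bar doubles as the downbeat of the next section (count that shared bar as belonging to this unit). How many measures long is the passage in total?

Basic contrasting period: 6 + 6 = 12 bars.
12 (basic form) + 3 (internal expansion) = 15.
The elision shares a bar with the next section but does not change this unit's count.

15 measures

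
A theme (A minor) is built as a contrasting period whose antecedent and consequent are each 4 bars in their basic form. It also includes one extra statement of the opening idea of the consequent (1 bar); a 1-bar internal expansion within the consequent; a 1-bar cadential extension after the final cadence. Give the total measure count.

11 measures

Basic contrasting period: 4 + 4 = 8 bars.
8 (basic form) + 1 (extra statement) + 1 (internal expansion) + 1 (cadential extension) = 11.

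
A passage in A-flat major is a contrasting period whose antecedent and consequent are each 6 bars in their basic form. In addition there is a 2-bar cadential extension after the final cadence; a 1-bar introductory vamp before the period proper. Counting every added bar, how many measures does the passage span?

Basic contrasting period: 6 + 6 = 12 bars.
12 (basic form) + 2 (cadential extension) + 1 (introduction) = 15.

15 measures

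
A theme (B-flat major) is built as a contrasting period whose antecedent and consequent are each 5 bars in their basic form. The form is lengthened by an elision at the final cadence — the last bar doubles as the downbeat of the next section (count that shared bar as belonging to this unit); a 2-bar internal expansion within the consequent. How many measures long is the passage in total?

12 measures

Basic contrasting period: 5 + 5 = 10 bars.
10 (basic form) + 2 (internal expansion) = 12.
The elision shares a bar with the next section but does not change this unit's count.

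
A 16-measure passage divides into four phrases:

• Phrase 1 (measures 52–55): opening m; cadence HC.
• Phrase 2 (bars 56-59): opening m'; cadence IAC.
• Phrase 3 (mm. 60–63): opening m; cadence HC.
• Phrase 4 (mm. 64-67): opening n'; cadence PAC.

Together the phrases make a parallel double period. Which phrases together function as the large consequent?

In a double period the first pair of phrases (ending imperfect authentic cadence) is the large antecedent and the second pair (ending perfect authentic cadence) is the large consequent; the consequent is phrases 3 and 4.

phrases 3 and 4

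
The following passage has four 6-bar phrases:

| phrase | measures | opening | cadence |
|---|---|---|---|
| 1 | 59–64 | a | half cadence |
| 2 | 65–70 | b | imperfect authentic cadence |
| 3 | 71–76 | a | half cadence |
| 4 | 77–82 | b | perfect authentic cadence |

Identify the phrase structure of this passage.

Four phrases in two halves: the first half (bars 59-70) ends with an imperfect authentic cadence, the second (measures 71-82) with a perfect authentic cadence — a large antecedent–consequent pair, i.e. a double period.
Phrase 3 begins with the same material as phrase 1, making it parallel.

parallel double period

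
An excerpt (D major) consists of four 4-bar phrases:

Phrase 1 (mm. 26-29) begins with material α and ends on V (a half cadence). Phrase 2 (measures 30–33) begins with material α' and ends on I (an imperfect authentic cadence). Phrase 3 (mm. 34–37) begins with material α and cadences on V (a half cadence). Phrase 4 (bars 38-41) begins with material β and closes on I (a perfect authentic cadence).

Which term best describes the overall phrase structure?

Four phrases in two halves: the first half (bars 26–33) ends with an imperfect authentic cadence, the second (mm. 34–41) with a perfect authentic cadence — a large antecedent–consequent pair, i.e. a double period.
Phrase 3 begins with the same material as phrase 1, making it parallel.

parallel double period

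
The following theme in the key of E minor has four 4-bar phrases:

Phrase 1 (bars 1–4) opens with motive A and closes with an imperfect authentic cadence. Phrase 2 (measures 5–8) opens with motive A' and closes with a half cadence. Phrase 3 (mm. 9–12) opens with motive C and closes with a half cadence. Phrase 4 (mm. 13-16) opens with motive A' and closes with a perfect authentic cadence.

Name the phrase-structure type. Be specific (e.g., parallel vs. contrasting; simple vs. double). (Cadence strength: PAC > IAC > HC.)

Four phrases in two halves: the first half (mm. 1-8) ends with a half cadence, the second (bars 9–16) with a perfect authentic cadence — a large antecedent–consequent pair, i.e. a double period.
Phrase 3 begins with different material from phrase 1, making it contrasting.

contrasting double period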